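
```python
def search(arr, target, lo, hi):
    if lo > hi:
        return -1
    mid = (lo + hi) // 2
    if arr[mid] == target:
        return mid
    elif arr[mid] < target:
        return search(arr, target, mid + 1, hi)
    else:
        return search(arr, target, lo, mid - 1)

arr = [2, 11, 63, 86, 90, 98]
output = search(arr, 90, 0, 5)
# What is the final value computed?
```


search(arr, 90, 0, 5)
lo=0, hi=5, mid=2, arr[mid]=63
63 < 90, search right half
lo=3, hi=5, mid=4, arr[mid]=90
arr[4] == 90, found at index 4
= 4


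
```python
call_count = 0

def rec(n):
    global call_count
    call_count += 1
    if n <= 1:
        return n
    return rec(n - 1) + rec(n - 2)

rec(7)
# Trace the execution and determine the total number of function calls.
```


rec(7) calls rec(6) and rec(5); each non-base call branches into two more.
Let C(k) = total number of calls made by rec(k), including the call to rec(k) itself.
Base cases: C(0) = 1, C(1) = 1
Recurrence: C(k) = 1 + C(k-1) + C(k-2)
  C(2) = 1 + C(1) + C(0) = 1 + 1 + 1 = 3
  C(3) = 1 + C(2) + C(1) = 1 + 3 + 1 = 5
  C(4) = 1 + C(3) + C(2) = 1 + 5 + 3 = 9
  C(5) = 1 + C(4) + C(3) = 1 + 9 + 5 = 15
  C(6) = 1 + C(5) + C(4) = 1 + 15 + 9 = 25
  C(7) = 1 + C(6) + C(5) = 1 + 25 + 15 = 41
Total calls = C(7) = 41


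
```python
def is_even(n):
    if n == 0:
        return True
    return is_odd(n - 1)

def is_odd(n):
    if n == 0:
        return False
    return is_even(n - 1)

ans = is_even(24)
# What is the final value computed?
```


is_even(24)
= is_odd(23)
= is_even(22)
= is_odd(21)
= is_even(20)
= is_odd(19)
= is_even(18)
= is_odd(17)
= is_even(16)
= is_odd(15)
= is_even(14)
= is_odd(13)
= is_even(12)
= is_odd(11)
= is_even(10)
= is_odd(9)
= is_even(8)
= is_odd(7)
= is_even(6)
= is_odd(5)
= is_even(4)
= is_odd(3)
= is_even(2)
= is_odd(1)
= is_even(0)
n == 0: return True
= True


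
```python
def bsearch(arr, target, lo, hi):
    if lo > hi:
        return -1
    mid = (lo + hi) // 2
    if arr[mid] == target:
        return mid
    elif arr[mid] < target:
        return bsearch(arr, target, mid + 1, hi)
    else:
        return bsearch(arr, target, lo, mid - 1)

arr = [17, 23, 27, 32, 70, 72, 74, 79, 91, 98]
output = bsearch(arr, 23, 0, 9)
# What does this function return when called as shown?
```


bsearch(arr, 23, 0, 9)
lo=0, hi=9, mid=4, arr[mid]=70
70 > 23, search left half
lo=0, hi=3, mid=1, arr[mid]=23
arr[1] == 23, found at index 1
= 1


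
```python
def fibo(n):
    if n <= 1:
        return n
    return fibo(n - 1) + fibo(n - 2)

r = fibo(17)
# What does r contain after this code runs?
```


fibo(17)
= fibo(16) + fibo(15)
= (fibo(15) + fibo(14)) + fibo(15)
Computing bottom-up: fibo(0)=0, fibo(1)=1, fibo(2)=1, fibo(3)=2, fibo(4)=3, fibo(5)=5, fibo(6)=8, fibo(7)=13, fibo(8)=21, fibo(9)=34, fibo(10)=55, fibo(11)=89, fibo(12)=144, fibo(13)=233, fibo(14)=377, fibo(15)=610, fibo(16)=987, fibo(17)=1597
= 1597


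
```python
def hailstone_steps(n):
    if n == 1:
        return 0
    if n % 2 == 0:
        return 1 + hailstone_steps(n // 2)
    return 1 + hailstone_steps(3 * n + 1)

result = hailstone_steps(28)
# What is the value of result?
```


hailstone_steps(28)
28 is even -> hailstone_steps(14)
14 is even -> hailstone_steps(7)
7 is odd -> 3*7+1 = 22 -> hailstone_steps(22)
22 is even -> hailstone_steps(11)
11 is odd -> 3*11+1 = 34 -> hailstone_steps(34)
34 is even -> hailstone_steps(17)
17 is odd -> 3*17+1 = 52 -> hailstone_steps(52)
52 is even -> hailstone_steps(26)
26 is even -> hailstone_steps(13)
13 is odd -> 3*13+1 = 40 -> hailstone_steps(40)
40 is even -> hailstone_steps(20)
20 is even -> hailstone_steps(10)
10 is even -> hailstone_steps(5)
5 is odd -> 3*5+1 = 16 -> hailstone_steps(16)
16 is even -> hailstone_steps(8)
8 is even -> hailstone_steps(4)
4 is even -> hailstone_steps(2)
2 is even -> hailstone_steps(1)
Reached 1 after 18 steps
= 18


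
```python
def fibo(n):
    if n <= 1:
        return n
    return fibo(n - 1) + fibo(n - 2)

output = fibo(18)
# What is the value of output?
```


fibo(18)
= fibo(17) + fibo(16)
= (fibo(16) + fibo(15)) + fibo(16)
Computing bottom-up: fibo(0)=0, fibo(1)=1, fibo(2)=1, fibo(3)=2, fibo(4)=3, fibo(5)=5, fibo(6)=8, fibo(7)=13, fibo(8)=21, fibo(9)=34, fibo(10)=55, fibo(11)=89, fibo(12)=144, fibo(13)=233, fibo(14)=377, fibo(15)=610, fibo(16)=987, fibo(17)=1597, fibo(18)=2584
= 2584


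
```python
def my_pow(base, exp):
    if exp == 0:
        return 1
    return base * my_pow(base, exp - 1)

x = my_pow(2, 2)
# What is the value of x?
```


my_pow(2, 2)
= 2 * my_pow(2, 1)
= 2 * 2 * my_pow(2, 0)
= 2 * 2 * 1
= 4


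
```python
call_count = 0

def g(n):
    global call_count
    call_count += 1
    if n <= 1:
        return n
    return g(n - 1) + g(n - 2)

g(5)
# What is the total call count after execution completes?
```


g(5) calls g(4) and g(3); each non-base call branches into two more.
Let C(k) = total number of calls made by g(k), including the call to g(k) itself.
Base cases: C(0) = 1, C(1) = 1
Recurrence: C(k) = 1 + C(k-1) + C(k-2)
  C(2) = 1 + C(1) + C(0) = 1 + 1 + 1 = 3
  C(3) = 1 + C(2) + C(1) = 1 + 3 + 1 = 5
  C(4) = 1 + C(3) + C(2) = 1 + 5 + 3 = 9
  C(5) = 1 + C(4) + C(3) = 1 + 9 + 5 = 15
Total calls = C(5) = 15


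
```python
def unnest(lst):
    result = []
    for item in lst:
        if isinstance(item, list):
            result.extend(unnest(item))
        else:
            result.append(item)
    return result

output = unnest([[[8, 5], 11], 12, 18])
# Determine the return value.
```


unnest([[[8, 5], 11], 12, 18])
Processing each element:
  [[8, 5], 11] is a list -> unnest recursively -> [8, 5, 11]
  12 is not a list -> append 12
  18 is not a list -> append 18
= [8, 5, 11, 12, 18]


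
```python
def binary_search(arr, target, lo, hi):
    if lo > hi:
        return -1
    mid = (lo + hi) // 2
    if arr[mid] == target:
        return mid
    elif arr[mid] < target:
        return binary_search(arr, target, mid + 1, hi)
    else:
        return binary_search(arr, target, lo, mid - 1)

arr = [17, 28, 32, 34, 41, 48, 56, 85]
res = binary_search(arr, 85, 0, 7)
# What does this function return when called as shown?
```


binary_search(arr, 85, 0, 7)
lo=0, hi=7, mid=3, arr[mid]=34
34 < 85, search right half
lo=4, hi=7, mid=5, arr[mid]=48
48 < 85, search right half
lo=6, hi=7, mid=6, arr[mid]=56
56 < 85, search right half
lo=7, hi=7, mid=7, arr[mid]=85
arr[7] == 85, found at index 7
= 7


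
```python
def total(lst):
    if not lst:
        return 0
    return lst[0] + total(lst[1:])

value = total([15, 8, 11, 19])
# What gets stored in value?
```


total([15, 8, 11, 19])
= 15 + total([8, 11, 19])
= 15 + 8 + total([11, 19])
= 15 + 8 + 11 + total([19])
= 15 + 8 + 11 + 19 + total([])
= 15 + 8 + 11 + 19 + 0
= 53


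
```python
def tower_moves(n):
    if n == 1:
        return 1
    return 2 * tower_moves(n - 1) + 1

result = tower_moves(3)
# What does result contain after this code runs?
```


tower_moves(3)
= 2 * tower_moves(2) + 1
= 2 * (2 * tower_moves(1) + 1) + 1
Now compute bottom-up:
tower_moves(1) = 1
tower_moves(2) = 2 * 1 + 1 = 3
tower_moves(3) = 2 * 3 + 1 = 7
= 7


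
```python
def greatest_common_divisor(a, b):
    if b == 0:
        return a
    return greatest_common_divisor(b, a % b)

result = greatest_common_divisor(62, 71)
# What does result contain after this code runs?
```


greatest_common_divisor(62, 71)
= greatest_common_divisor(71, 62 % 71) = greatest_common_divisor(71, 62)
= greatest_common_divisor(62, 71 % 62) = greatest_common_divisor(62, 9)
= greatest_common_divisor(9, 62 % 9) = greatest_common_divisor(9, 8)
= greatest_common_divisor(8, 9 % 8) = greatest_common_divisor(8, 1)
= greatest_common_divisor(1, 8 % 1) = greatest_common_divisor(1, 0)
b == 0, return a = 1


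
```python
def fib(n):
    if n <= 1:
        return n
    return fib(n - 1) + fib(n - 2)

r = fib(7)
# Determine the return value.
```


fib(7)
= fib(6) + fib(5)
= (fib(5) + fib(4)) + fib(5)
Computing bottom-up: fib(0)=0, fib(1)=1, fib(2)=1, fib(3)=2, fib(4)=3, fib(5)=5, fib(6)=8, fib(7)=13
= 13


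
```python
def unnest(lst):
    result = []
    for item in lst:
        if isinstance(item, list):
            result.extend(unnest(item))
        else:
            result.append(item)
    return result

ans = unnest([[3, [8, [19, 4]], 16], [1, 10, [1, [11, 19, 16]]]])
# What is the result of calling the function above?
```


unnest([[3, [8, [19, 4]], 16], [1, 10, [1, [11, 19, 16]]]])
Processing each element:
  [3, [8, [19, 4]], 16] is a list -> unnest recursively -> [3, 8, 19, 4, 16]
  [1, 10, [1, [11, 19, 16]]] is a list -> unnest recursively -> [1, 10, 1, 11, 19, 16]
= [3, 8, 19, 4, 16, 1, 10, 1, 11, 19, 16]


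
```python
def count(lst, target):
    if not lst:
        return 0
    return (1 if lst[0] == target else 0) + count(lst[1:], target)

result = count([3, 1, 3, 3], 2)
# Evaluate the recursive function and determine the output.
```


count([3, 1, 3, 3], 2)
lst[0]=3 != 2: 0 + count([1, 3, 3], 2)
lst[0]=1 != 2: 0 + count([3, 3], 2)
lst[0]=3 != 2: 0 + count([3], 2)
lst[0]=3 != 2: 0 + count([], 2)
= 0


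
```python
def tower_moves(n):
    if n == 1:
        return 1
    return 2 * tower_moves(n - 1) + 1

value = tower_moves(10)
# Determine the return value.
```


tower_moves(10)
= 2 * tower_moves(9) + 1
= 2 * (2 * tower_moves(8) + 1) + 1
= 2 * (2 * (2 * tower_moves(7) + 1) + 1) + 1
= 2 * (2 * (2 * (2 * tower_moves(6) + 1) + 1) + 1) + 1
= 2 * (2 * (2 * (2 * (2 * tower_moves(5) + 1) + 1) + 1) + 1) + 1
= 2 * (2 * (2 * (2 * (2 * (2 * tower_moves(4) + 1) + 1) + 1) + 1) + 1) + 1
= 2 * (2 * (2 * (2 * (2 * (2 * (2 * tower_moves(3) + 1) + 1) + 1) + 1) + 1) + 1) + 1
= 2 * (2 * (2 * (2 * (2 * (2 * (2 * (2 * tower_moves(2) + 1) + 1) + 1) + 1) + 1) + 1) + 1) + 1
= 2 * (2 * (2 * (2 * (2 * (2 * (2 * (2 * (2 * tower_moves(1) + 1) + 1) + 1) + 1) + 1) + 1) + 1) + 1) + 1
Now compute bottom-up:
tower_moves(1) = 1
tower_moves(2) = 2 * 1 + 1 = 3
tower_moves(3) = 2 * 3 + 1 = 7
tower_moves(4) = 2 * 7 + 1 = 15
tower_moves(5) = 2 * 15 + 1 = 31
tower_moves(6) = 2 * 31 + 1 = 63
tower_moves(7) = 2 * 63 + 1 = 127
tower_moves(8) = 2 * 127 + 1 = 255
tower_moves(9) = 2 * 255 + 1 = 511
tower_moves(10) = 2 * 511 + 1 = 1023
= 1023


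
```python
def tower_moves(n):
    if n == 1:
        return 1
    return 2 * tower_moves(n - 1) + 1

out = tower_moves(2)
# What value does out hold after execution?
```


tower_moves(2)
= 2 * tower_moves(1) + 1
Now compute bottom-up:
tower_moves(1) = 1
tower_moves(2) = 2 * 1 + 1 = 3
= 3


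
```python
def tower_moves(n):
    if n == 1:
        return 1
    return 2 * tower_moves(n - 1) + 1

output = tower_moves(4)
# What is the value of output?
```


tower_moves(4)
= 2 * tower_moves(3) + 1
= 2 * (2 * tower_moves(2) + 1) + 1
= 2 * (2 * (2 * tower_moves(1) + 1) + 1) + 1
Now compute bottom-up:
tower_moves(1) = 1
tower_moves(2) = 2 * 1 + 1 = 3
tower_moves(3) = 2 * 3 + 1 = 7
tower_moves(4) = 2 * 7 + 1 = 15
= 15


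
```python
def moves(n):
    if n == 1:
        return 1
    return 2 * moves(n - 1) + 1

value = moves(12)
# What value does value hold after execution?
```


moves(12)
= 2 * moves(11) + 1
= 2 * (2 * moves(10) + 1) + 1
= 2 * (2 * (2 * moves(9) + 1) + 1) + 1
= 2 * (2 * (2 * (2 * moves(8) + 1) + 1) + 1) + 1
= 2 * (2 * (2 * (2 * (2 * moves(7) + 1) + 1) + 1) + 1) + 1
= 2 * (2 * (2 * (2 * (2 * (2 * moves(6) + 1) + 1) + 1) + 1) + 1) + 1
= 2 * (2 * (2 * (2 * (2 * (2 * (2 * moves(5) + 1) + 1) + 1) + 1) + 1) + 1) + 1
= 2 * (2 * (2 * (2 * (2 * (2 * (2 * (2 * moves(4) + 1) + 1) + 1) + 1) + 1) + 1) + 1) + 1
= 2 * (2 * (2 * (2 * (2 * (2 * (2 * (2 * (2 * moves(3) + 1) + 1) + 1) + 1) + 1) + 1) + 1) + 1) + 1
= 2 * (2 * (2 * (2 * (2 * (2 * (2 * (2 * (2 * (2 * moves(2) + 1) + 1) + 1) + 1) + 1) + 1) + 1) + 1) + 1) + 1
= 2 * (2 * (2 * (2 * (2 * (2 * (2 * (2 * (2 * (2 * (2 * moves(1) + 1) + 1) + 1) + 1) + 1) + 1) + 1) + 1) + 1) + 1) + 1
Now compute bottom-up:
moves(1) = 1
moves(2) = 2 * 1 + 1 = 3
moves(3) = 2 * 3 + 1 = 7
moves(4) = 2 * 7 + 1 = 15
moves(5) = 2 * 15 + 1 = 31
moves(6) = 2 * 31 + 1 = 63
moves(7) = 2 * 63 + 1 = 127
moves(8) = 2 * 127 + 1 = 255
moves(9) = 2 * 255 + 1 = 511
moves(10) = 2 * 511 + 1 = 1023
moves(11) = 2 * 1023 + 1 = 2047
moves(12) = 2 * 2047 + 1 = 4095
= 4095


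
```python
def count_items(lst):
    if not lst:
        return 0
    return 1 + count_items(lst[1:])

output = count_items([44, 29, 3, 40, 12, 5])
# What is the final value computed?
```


count_items([44, 29, 3, 40, 12, 5])
= 1 + count_items([29, 3, 40, 12, 5])
= 1 + 1 + count_items([3, 40, 12, 5])
= 1 + 1 + 1 + count_items([40, 12, 5])
= 1 + 1 + 1 + 1 + count_items([12, 5])
= 1 + 1 + 1 + 1 + 1 + count_items([5])
= 1 + 1 + 1 + 1 + 1 + 1 + count_items([])
= 1 + 1 + 1 + 1 + 1 + 1 + 0
= 6


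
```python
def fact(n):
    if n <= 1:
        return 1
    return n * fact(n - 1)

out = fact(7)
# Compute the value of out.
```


fact(7)
= 7 * fact(6)
= 7 * 6 * fact(5)
= 7 * 6 * 5 * fact(4)
= 7 * 6 * 5 * 4 * fact(3)
= 7 * 6 * 5 * 4 * 3 * fact(2)
= 7 * 6 * 5 * 4 * 3 * 2 * fact(1)
= 7 * 6 * 5 * 4 * 3 * 2 * 1
= 5040


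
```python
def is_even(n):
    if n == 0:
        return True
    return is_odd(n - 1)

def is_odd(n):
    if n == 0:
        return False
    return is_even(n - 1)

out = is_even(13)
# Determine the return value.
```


is_even(13)
= is_odd(12)
= is_even(11)
= is_odd(10)
= is_even(9)
= is_odd(8)
= is_even(7)
= is_odd(6)
= is_even(5)
= is_odd(4)
= is_even(3)
= is_odd(2)
= is_even(1)
= is_odd(0)
n == 0: return False
= False


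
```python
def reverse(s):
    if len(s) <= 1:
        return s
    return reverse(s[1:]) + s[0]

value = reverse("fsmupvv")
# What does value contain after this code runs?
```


reverse("fsmupvv")
= reverse("smupvv") + "f"
= reverse("mupvv") + "s" + "f"
= reverse("upvv") + "m" + "s" + "f"
= reverse("pvv") + "u" + "m" + "s" + "f"
= reverse("vv") + "p" + "u" + "m" + "s" + "f"
= reverse("v") + "v" + "p" + "u" + "m" + "s" + "f"
= "v" + "v" + "p" + "u" + "m" + "s" + "f"
= "vvpumsf"


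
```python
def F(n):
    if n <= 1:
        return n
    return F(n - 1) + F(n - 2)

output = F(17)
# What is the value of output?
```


F(17)
= F(16) + F(15)
= (F(15) + F(14)) + F(15)
Computing bottom-up: F(0)=0, F(1)=1, F(2)=1, F(3)=2, F(4)=3, F(5)=5, F(6)=8, F(7)=13, F(8)=21, F(9)=34, F(10)=55, F(11)=89, F(12)=144, F(13)=233, F(14)=377, F(15)=610, F(16)=987, F(17)=1597
= 1597


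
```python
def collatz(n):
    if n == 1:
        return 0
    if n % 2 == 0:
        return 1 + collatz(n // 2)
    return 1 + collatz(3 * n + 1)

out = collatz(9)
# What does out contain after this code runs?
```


collatz(9)
9 is odd -> 3*9+1 = 28 -> collatz(28)
28 is even -> collatz(14)
14 is even -> collatz(7)
7 is odd -> 3*7+1 = 22 -> collatz(22)
22 is even -> collatz(11)
11 is odd -> 3*11+1 = 34 -> collatz(34)
34 is even -> collatz(17)
17 is odd -> 3*17+1 = 52 -> collatz(52)
52 is even -> collatz(26)
26 is even -> collatz(13)
13 is odd -> 3*13+1 = 40 -> collatz(40)
40 is even -> collatz(20)
20 is even -> collatz(10)
10 is even -> collatz(5)
5 is odd -> 3*5+1 = 16 -> collatz(16)
16 is even -> collatz(8)
8 is even -> collatz(4)
4 is even -> collatz(2)
2 is even -> collatz(1)
Reached 1 after 19 steps
= 19


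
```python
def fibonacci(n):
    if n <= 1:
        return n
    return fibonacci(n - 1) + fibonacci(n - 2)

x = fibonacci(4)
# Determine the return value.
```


fibonacci(4)
= fibonacci(3) + fibonacci(2)
= (fibonacci(2) + fibonacci(1)) + fibonacci(2)
Computing bottom-up: fibonacci(0)=0, fibonacci(1)=1, fibonacci(2)=1, fibonacci(3)=2, fibonacci(4)=3
= 3


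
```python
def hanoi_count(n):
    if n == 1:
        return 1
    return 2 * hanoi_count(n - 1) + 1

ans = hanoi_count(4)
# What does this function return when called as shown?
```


hanoi_count(4)
= 2 * hanoi_count(3) + 1
= 2 * (2 * hanoi_count(2) + 1) + 1
= 2 * (2 * (2 * hanoi_count(1) + 1) + 1) + 1
Now compute bottom-up:
hanoi_count(1) = 1
hanoi_count(2) = 2 * 1 + 1 = 3
hanoi_count(3) = 2 * 3 + 1 = 7
hanoi_count(4) = 2 * 7 + 1 = 15
= 15


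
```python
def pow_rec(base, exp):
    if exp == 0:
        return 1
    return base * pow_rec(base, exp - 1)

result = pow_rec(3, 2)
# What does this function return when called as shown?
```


pow_rec(3, 2)
= 3 * pow_rec(3, 1)
= 3 * 3 * pow_rec(3, 0)
= 3 * 3 * 1
= 9


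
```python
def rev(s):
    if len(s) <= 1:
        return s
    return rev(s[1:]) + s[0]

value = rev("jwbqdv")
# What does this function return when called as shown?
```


rev("jwbqdv")
= rev("wbqdv") + "j"
= rev("bqdv") + "w" + "j"
= rev("qdv") + "b" + "w" + "j"
= rev("dv") + "q" + "b" + "w" + "j"
= rev("v") + "d" + "q" + "b" + "w" + "j"
= "v" + "d" + "q" + "b" + "w" + "j"
= "vdqbwj"


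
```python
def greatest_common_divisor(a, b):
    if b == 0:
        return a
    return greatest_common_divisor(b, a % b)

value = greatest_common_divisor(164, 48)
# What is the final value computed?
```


greatest_common_divisor(164, 48)
= greatest_common_divisor(48, 164 % 48) = greatest_common_divisor(48, 20)
= greatest_common_divisor(20, 48 % 20) = greatest_common_divisor(20, 8)
= greatest_common_divisor(8, 20 % 8) = greatest_common_divisor(8, 4)
= greatest_common_divisor(4, 8 % 4) = greatest_common_divisor(4, 0)
b == 0, return a = 4


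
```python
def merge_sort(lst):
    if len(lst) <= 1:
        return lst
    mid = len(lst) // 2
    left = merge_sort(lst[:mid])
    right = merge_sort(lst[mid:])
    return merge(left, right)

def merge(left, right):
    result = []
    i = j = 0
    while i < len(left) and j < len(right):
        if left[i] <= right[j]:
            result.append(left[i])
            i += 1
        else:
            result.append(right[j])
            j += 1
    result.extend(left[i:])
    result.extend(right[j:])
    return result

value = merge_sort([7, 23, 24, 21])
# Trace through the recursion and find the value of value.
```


merge_sort([7, 23, 24, 21])
Split into [7, 23] and [24, 21]
Left sorted: [7, 23]
Right sorted: [21, 24]
Merge [7, 23] and [21, 24]
= [7, 21, 23, 24]


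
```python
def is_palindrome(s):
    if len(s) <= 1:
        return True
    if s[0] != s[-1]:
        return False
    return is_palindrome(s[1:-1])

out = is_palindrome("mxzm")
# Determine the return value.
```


is_palindrome("mxzm")
"mxzm": s[0]='m' == s[-1]='m' -> is_palindrome("xz")
"xz": s[0]='x' != s[-1]='z' -> False
= False


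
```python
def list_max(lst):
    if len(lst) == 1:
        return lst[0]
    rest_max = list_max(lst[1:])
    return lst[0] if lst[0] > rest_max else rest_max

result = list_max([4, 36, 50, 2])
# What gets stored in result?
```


list_max([4, 36, 50, 2])
= compare 4 with list_max([36, 50, 2])
= compare 36 with list_max([50, 2])
= compare 50 with list_max([2])
Base: list_max([2]) = 2
compare 50 with 2: max = 50
compare 36 with 50: max = 50
compare 4 with 50: max = 50
= 50


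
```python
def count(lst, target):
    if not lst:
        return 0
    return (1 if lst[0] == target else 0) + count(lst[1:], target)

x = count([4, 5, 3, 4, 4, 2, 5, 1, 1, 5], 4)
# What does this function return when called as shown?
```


count([4, 5, 3, 4, 4, 2, 5, 1, 1, 5], 4)
lst[0]=4 == 4: 1 + count([5, 3, 4, 4, 2, 5, 1, 1, 5], 4)
lst[0]=5 != 4: 0 + count([3, 4, 4, 2, 5, 1, 1, 5], 4)
lst[0]=3 != 4: 0 + count([4, 4, 2, 5, 1, 1, 5], 4)
lst[0]=4 == 4: 1 + count([4, 2, 5, 1, 1, 5], 4)
lst[0]=4 == 4: 1 + count([2, 5, 1, 1, 5], 4)
lst[0]=2 != 4: 0 + count([5, 1, 1, 5], 4)
lst[0]=5 != 4: 0 + count([1, 1, 5], 4)
lst[0]=1 != 4: 0 + count([1, 5], 4)
lst[0]=1 != 4: 0 + count([5], 4)
lst[0]=5 != 4: 0 + count([], 4)
= 3


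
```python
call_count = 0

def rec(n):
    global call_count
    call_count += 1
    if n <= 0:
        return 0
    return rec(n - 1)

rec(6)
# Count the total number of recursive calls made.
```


rec(6) calls rec(5) calls ... calls rec(0)
Total calls: 6 + 1 (for base case) = 7


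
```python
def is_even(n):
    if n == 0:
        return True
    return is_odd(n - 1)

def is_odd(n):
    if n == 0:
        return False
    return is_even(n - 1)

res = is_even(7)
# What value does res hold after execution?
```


is_even(7)
= is_odd(6)
= is_even(5)
= is_odd(4)
= is_even(3)
= is_odd(2)
= is_even(1)
= is_odd(0)
n == 0: return False
= False


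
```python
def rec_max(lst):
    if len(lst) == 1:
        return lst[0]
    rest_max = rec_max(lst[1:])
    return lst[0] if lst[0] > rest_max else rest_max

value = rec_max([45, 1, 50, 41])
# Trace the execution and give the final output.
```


rec_max([45, 1, 50, 41])
= compare 45 with rec_max([1, 50, 41])
= compare 1 with rec_max([50, 41])
= compare 50 with rec_max([41])
Base: rec_max([41]) = 41
compare 50 with 41: max = 50
compare 1 with 50: max = 50
compare 45 with 50: max = 50
= 50


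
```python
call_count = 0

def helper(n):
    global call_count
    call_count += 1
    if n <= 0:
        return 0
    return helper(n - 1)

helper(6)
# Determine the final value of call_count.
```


helper(6) calls helper(5) calls ... calls helper(0)
Total calls: 6 + 1 (for base case) = 7


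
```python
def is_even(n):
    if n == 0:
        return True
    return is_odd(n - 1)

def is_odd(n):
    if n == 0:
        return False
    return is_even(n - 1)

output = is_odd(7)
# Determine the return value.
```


is_odd(7)
= is_even(6)
= is_odd(5)
= is_even(4)
= is_odd(3)
= is_even(2)
= is_odd(1)
= is_even(0)
n == 0: return True
= True


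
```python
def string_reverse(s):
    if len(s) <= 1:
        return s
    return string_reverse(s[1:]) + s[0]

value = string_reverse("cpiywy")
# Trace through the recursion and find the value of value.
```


string_reverse("cpiywy")
= string_reverse("piywy") + "c"
= string_reverse("iywy") + "p" + "c"
= string_reverse("ywy") + "i" + "p" + "c"
= string_reverse("wy") + "y" + "i" + "p" + "c"
= string_reverse("y") + "w" + "y" + "i" + "p" + "c"
= "y" + "w" + "y" + "i" + "p" + "c"
= "ywyipc"


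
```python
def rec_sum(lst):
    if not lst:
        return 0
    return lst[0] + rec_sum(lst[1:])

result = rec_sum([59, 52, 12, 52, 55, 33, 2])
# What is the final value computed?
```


rec_sum([59, 52, 12, 52, 55, 33, 2])
= 59 + rec_sum([52, 12, 52, 55, 33, 2])
= 59 + 52 + rec_sum([12, 52, 55, 33, 2])
= 59 + 52 + 12 + rec_sum([52, 55, 33, 2])
= 59 + 52 + 12 + 52 + rec_sum([55, 33, 2])
= 59 + 52 + 12 + 52 + 55 + rec_sum([33, 2])
= 59 + 52 + 12 + 52 + 55 + 33 + rec_sum([2])
= 59 + 52 + 12 + 52 + 55 + 33 + 2 + rec_sum([])
= 59 + 52 + 12 + 52 + 55 + 33 + 2 + 0
= 265


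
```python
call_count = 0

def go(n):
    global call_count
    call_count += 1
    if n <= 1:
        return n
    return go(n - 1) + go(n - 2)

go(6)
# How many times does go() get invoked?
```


go(6) calls go(5) and go(4); each non-base call branches into two more.
Let C(k) = total number of calls made by go(k), including the call to go(k) itself.
Base cases: C(0) = 1, C(1) = 1
Recurrence: C(k) = 1 + C(k-1) + C(k-2)
  C(2) = 1 + C(1) + C(0) = 1 + 1 + 1 = 3
  C(3) = 1 + C(2) + C(1) = 1 + 3 + 1 = 5
  C(4) = 1 + C(3) + C(2) = 1 + 5 + 3 = 9
  C(5) = 1 + C(4) + C(3) = 1 + 9 + 5 = 15
  C(6) = 1 + C(5) + C(4) = 1 + 15 + 9 = 25
Total calls = C(6) = 25


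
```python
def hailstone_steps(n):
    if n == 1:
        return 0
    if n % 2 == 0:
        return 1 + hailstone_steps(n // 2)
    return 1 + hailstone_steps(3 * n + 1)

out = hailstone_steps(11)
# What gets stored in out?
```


hailstone_steps(11)
11 is odd -> 3*11+1 = 34 -> hailstone_steps(34)
34 is even -> hailstone_steps(17)
17 is odd -> 3*17+1 = 52 -> hailstone_steps(52)
52 is even -> hailstone_steps(26)
26 is even -> hailstone_steps(13)
13 is odd -> 3*13+1 = 40 -> hailstone_steps(40)
40 is even -> hailstone_steps(20)
20 is even -> hailstone_steps(10)
10 is even -> hailstone_steps(5)
5 is odd -> 3*5+1 = 16 -> hailstone_steps(16)
16 is even -> hailstone_steps(8)
8 is even -> hailstone_steps(4)
4 is even -> hailstone_steps(2)
2 is even -> hailstone_steps(1)
Reached 1 after 14 steps
= 14


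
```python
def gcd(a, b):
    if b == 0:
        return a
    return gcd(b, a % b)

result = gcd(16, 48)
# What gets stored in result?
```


gcd(16, 48)
= gcd(48, 16 % 48) = gcd(48, 16)
= gcd(16, 48 % 16) = gcd(16, 0)
b == 0, return a = 16


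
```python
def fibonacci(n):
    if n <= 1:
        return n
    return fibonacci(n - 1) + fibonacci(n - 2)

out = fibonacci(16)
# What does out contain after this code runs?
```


fibonacci(16)
= fibonacci(15) + fibonacci(14)
= (fibonacci(14) + fibonacci(13)) + fibonacci(14)
Computing bottom-up: fibonacci(0)=0, fibonacci(1)=1, fibonacci(2)=1, fibonacci(3)=2, fibonacci(4)=3, fibonacci(5)=5, fibonacci(6)=8, fibonacci(7)=13, fibonacci(8)=21, fibonacci(9)=34, fibonacci(10)=55, fibonacci(11)=89, fibonacci(12)=144, fibonacci(13)=233, fibonacci(14)=377, fibonacci(15)=610, fibonacci(16)=987
= 987


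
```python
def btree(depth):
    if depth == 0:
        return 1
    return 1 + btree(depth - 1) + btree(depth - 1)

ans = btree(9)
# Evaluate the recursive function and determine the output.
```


btree(9)
= 1 + btree(8) + btree(8)
= 1 + 2 * btree(8)
btree(k) = 2^(k+1) - 1
btree(0) = 1
btree(1) = 3
btree(2) = 7
btree(3) = 15
btree(4) = 31
btree(9) = 2^10 - 1 = 1023


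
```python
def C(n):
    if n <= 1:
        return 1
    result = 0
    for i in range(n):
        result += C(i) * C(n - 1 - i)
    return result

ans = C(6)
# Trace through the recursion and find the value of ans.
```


C(6)
= sum of C(i) * C(6-1-i) for i in 0..5
First compute sub-values bottom-up:
  C(0) = 1, C(1) = 1
  C(2) = 1*1 + 1*1 = 2
  C(3) = 1*2 + 1*1 + 2*1 = 5
  C(4) = 1*5 + 1*2 + 2*1 + 5*1 = 14
  C(5) = 1*14 + 1*5 + 2*2 + 5*1 + 14*1 = 42
Now C(6):
  C(0)*C(5) = 1*42 = 42
  C(1)*C(4) = 1*14 = 14
  C(2)*C(3) = 2*5 = 10
  C(3)*C(2) = 5*2 = 10
  C(4)*C(1) = 14*1 = 14
  C(5)*C(0) = 42*1 = 42
= 42 + 14 + 10 + 10 + 14 + 42
= 132


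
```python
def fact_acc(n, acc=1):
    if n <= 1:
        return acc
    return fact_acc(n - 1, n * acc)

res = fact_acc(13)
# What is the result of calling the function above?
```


fact_acc(13, 1)
= fact_acc(12, 13 * 1) = fact_acc(12, 13)
= fact_acc(11, 12 * 13) = fact_acc(11, 156)
= fact_acc(10, 11 * 156) = fact_acc(10, 1716)
= fact_acc(9, 10 * 1716) = fact_acc(9, 17160)
= fact_acc(8, 9 * 17160) = fact_acc(8, 154440)
= fact_acc(7, 8 * 154440) = fact_acc(7, 1235520)
= fact_acc(6, 7 * 1235520) = fact_acc(6, 8648640)
= fact_acc(5, 6 * 8648640) = fact_acc(5, 51891840)
= fact_acc(4, 5 * 51891840) = fact_acc(4, 259459200)
= fact_acc(3, 4 * 259459200) = fact_acc(3, 1037836800)
= fact_acc(2, 3 * 1037836800) = fact_acc(2, 3113510400)
= fact_acc(1, 2 * 3113510400) = fact_acc(1, 6227020800)
n <= 1, return acc = 6227020800


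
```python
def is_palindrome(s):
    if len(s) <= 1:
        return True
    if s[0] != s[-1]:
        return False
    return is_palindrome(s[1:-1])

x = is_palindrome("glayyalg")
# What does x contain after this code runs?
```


is_palindrome("glayyalg")
"glayyalg": s[0]='g' == s[-1]='g' -> is_palindrome("layyal")
"layyal": s[0]='l' == s[-1]='l' -> is_palindrome("ayya")
"ayya": s[0]='a' == s[-1]='a' -> is_palindrome("yy")
"yy": s[0]='y' == s[-1]='y' -> is_palindrome("")
"": len <= 1 -> True
= True


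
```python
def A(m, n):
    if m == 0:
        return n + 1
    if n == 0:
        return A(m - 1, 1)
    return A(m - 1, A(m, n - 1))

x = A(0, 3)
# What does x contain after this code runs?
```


A(0, 3)
m == 0: return 3 + 1 = 4
= 4


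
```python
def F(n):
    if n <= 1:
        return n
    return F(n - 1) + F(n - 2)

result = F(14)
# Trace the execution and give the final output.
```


F(14)
= F(13) + F(12)
= (F(12) + F(11)) + F(12)
Computing bottom-up: F(0)=0, F(1)=1, F(2)=1, F(3)=2, F(4)=3, F(5)=5, F(6)=8, F(7)=13, F(8)=21, F(9)=34, F(10)=55, F(11)=89, F(12)=144, F(13)=233, F(14)=377
= 377


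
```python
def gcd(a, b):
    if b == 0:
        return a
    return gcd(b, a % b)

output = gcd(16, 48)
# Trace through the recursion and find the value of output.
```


gcd(16, 48)
= gcd(48, 16 % 48) = gcd(48, 16)
= gcd(16, 48 % 16) = gcd(16, 0)
b == 0, return a = 16


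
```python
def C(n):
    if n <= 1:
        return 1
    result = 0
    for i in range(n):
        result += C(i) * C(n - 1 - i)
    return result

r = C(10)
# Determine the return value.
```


C(10)
= sum of C(i) * C(10-1-i) for i in 0..9
First compute sub-values bottom-up:
  C(0) = 1, C(1) = 1
  C(2) = 1*1 + 1*1 = 2
  C(3) = 1*2 + 1*1 + 2*1 = 5
  C(4) = 1*5 + 1*2 + 2*1 + 5*1 = 14
  C(5) = 1*14 + 1*5 + 2*2 + 5*1 + 14*1 = 42
  C(6) = 1*42 + 1*14 + 2*5 + 5*2 + 14*1 + 42*1 = 132
  C(7) = 1*132 + 1*42 + 2*14 + 5*5 + 14*2 + 42*1 + 132*1 = 429
  C(8) = 1*429 + 1*132 + 2*42 + 5*14 + 14*5 + 42*2 + 132*1 + 429*1 = 1430
  C(9) = 1*1430 + 1*429 + 2*132 + 5*42 + 14*14 + 42*5 + 132*2 + 429*1 + 1430*1 = 4862
Now C(10):
  C(0)*C(9) = 1*4862 = 4862
  C(1)*C(8) = 1*1430 = 1430
  C(2)*C(7) = 2*429 = 858
  C(3)*C(6) = 5*132 = 660
  C(4)*C(5) = 14*42 = 588
  C(5)*C(4) = 42*14 = 588
  C(6)*C(3) = 132*5 = 660
  C(7)*C(2) = 429*2 = 858
  C(8)*C(1) = 1430*1 = 1430
  C(9)*C(0) = 4862*1 = 4862
= 4862 + 1430 + 858 + 660 + 588 + 588 + 660 + 858 + 1430 + 4862
= 16796


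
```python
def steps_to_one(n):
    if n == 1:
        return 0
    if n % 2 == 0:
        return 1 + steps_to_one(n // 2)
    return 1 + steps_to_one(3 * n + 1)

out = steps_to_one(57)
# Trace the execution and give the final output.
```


steps_to_one(57)
57 is odd -> 3*57+1 = 172 -> steps_to_one(172)
172 is even -> steps_to_one(86)
86 is even -> steps_to_one(43)
43 is odd -> 3*43+1 = 130 -> steps_to_one(130)
130 is even -> steps_to_one(65)
65 is odd -> 3*65+1 = 196 -> steps_to_one(196)
196 is even -> steps_to_one(98)
98 is even -> steps_to_one(49)
49 is odd -> 3*49+1 = 148 -> steps_to_one(148)
148 is even -> steps_to_one(74)
74 is even -> steps_to_one(37)
37 is odd -> 3*37+1 = 112 -> steps_to_one(112)
112 is even -> steps_to_one(56)
56 is even -> steps_to_one(28)
28 is even -> steps_to_one(14)
14 is even -> steps_to_one(7)
7 is odd -> 3*7+1 = 22 -> steps_to_one(22)
22 is even -> steps_to_one(11)
11 is odd -> 3*11+1 = 34 -> steps_to_one(34)
34 is even -> steps_to_one(17)
17 is odd -> 3*17+1 = 52 -> steps_to_one(52)
52 is even -> steps_to_one(26)
26 is even -> steps_to_one(13)
13 is odd -> 3*13+1 = 40 -> steps_to_one(40)
40 is even -> steps_to_one(20)
20 is even -> steps_to_one(10)
10 is even -> steps_to_one(5)
5 is odd -> 3*5+1 = 16 -> steps_to_one(16)
16 is even -> steps_to_one(8)
8 is even -> steps_to_one(4)
4 is even -> steps_to_one(2)
2 is even -> steps_to_one(1)
Reached 1 after 32 steps
= 32


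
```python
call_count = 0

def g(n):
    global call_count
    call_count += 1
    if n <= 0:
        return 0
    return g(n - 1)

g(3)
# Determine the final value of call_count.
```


g(3) calls g(2) calls ... calls g(0)
Total calls: 3 + 1 (for base case) = 4


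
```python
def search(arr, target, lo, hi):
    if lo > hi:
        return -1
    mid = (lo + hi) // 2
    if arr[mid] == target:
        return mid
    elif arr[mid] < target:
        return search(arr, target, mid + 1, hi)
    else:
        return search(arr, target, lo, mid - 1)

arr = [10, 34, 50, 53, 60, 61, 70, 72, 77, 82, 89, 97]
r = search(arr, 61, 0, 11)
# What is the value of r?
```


search(arr, 61, 0, 11)
lo=0, hi=11, mid=5, arr[mid]=61
arr[5] == 61, found at index 5
= 5


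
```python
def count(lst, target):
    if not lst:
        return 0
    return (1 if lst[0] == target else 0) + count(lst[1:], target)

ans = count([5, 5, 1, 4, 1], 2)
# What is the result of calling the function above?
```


count([5, 5, 1, 4, 1], 2)
lst[0]=5 != 2: 0 + count([5, 1, 4, 1], 2)
lst[0]=5 != 2: 0 + count([1, 4, 1], 2)
lst[0]=1 != 2: 0 + count([4, 1], 2)
lst[0]=4 != 2: 0 + count([1], 2)
lst[0]=1 != 2: 0 + count([], 2)
= 0


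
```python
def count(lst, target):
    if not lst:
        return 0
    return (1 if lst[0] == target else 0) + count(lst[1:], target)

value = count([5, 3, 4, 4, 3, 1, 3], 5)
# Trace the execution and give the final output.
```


count([5, 3, 4, 4, 3, 1, 3], 5)
lst[0]=5 == 5: 1 + count([3, 4, 4, 3, 1, 3], 5)
lst[0]=3 != 5: 0 + count([4, 4, 3, 1, 3], 5)
lst[0]=4 != 5: 0 + count([4, 3, 1, 3], 5)
lst[0]=4 != 5: 0 + count([3, 1, 3], 5)
lst[0]=3 != 5: 0 + count([1, 3], 5)
lst[0]=1 != 5: 0 + count([3], 5)
lst[0]=3 != 5: 0 + count([], 5)
= 1


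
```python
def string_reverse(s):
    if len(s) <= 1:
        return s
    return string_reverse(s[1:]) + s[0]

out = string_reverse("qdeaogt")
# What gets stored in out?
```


string_reverse("qdeaogt")
= string_reverse("deaogt") + "q"
= string_reverse("eaogt") + "d" + "q"
= string_reverse("aogt") + "e" + "d" + "q"
= string_reverse("ogt") + "a" + "e" + "d" + "q"
= string_reverse("gt") + "o" + "a" + "e" + "d" + "q"
= string_reverse("t") + "g" + "o" + "a" + "e" + "d" + "q"
= "t" + "g" + "o" + "a" + "e" + "d" + "q"
= "tgoaedq"


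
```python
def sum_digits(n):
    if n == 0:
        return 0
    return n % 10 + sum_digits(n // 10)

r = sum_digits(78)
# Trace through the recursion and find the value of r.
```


sum_digits(78)
= 8 + sum_digits(7)
= 8 + 7 + sum_digits(0)
= 8 + 7 + 0
= 15


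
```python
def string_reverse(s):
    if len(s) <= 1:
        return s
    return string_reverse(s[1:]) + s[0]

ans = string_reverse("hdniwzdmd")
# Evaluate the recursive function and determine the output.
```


string_reverse("hdniwzdmd")
= string_reverse("dniwzdmd") + "h"
= string_reverse("niwzdmd") + "d" + "h"
= string_reverse("iwzdmd") + "n" + "d" + "h"
= string_reverse("wzdmd") + "i" + "n" + "d" + "h"
= string_reverse("zdmd") + "w" + "i" + "n" + "d" + "h"
= string_reverse("dmd") + "z" + "w" + "i" + "n" + "d" + "h"
= string_reverse("md") + "d" + "z" + "w" + "i" + "n" + "d" + "h"
= string_reverse("d") + "m" + "d" + "z" + "w" + "i" + "n" + "d" + "h"
= "d" + "m" + "d" + "z" + "w" + "i" + "n" + "d" + "h"
= "dmdzwindh"


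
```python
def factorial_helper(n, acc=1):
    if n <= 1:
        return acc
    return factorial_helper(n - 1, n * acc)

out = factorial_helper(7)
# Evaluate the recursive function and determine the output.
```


factorial_helper(7, 1)
= factorial_helper(6, 7 * 1) = factorial_helper(6, 7)
= factorial_helper(5, 6 * 7) = factorial_helper(5, 42)
= factorial_helper(4, 5 * 42) = factorial_helper(4, 210)
= factorial_helper(3, 4 * 210) = factorial_helper(3, 840)
= factorial_helper(2, 3 * 840) = factorial_helper(2, 2520)
= factorial_helper(1, 2 * 2520) = factorial_helper(1, 5040)
n <= 1, return acc = 5040


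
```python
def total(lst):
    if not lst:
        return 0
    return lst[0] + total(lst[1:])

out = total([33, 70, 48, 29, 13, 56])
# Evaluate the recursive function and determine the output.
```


total([33, 70, 48, 29, 13, 56])
= 33 + total([70, 48, 29, 13, 56])
= 33 + 70 + total([48, 29, 13, 56])
= 33 + 70 + 48 + total([29, 13, 56])
= 33 + 70 + 48 + 29 + total([13, 56])
= 33 + 70 + 48 + 29 + 13 + total([56])
= 33 + 70 + 48 + 29 + 13 + 56 + total([])
= 33 + 70 + 48 + 29 + 13 + 56 + 0
= 249


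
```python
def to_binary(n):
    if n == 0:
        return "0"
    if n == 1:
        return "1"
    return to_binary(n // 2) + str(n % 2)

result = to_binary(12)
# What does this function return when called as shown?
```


to_binary(12)
= to_binary(6) + "0"
= to_binary(3) + "0" + "0"
= to_binary(1) + "1" + "0" + "0"
= "1" + "1" + "0" + "0"
= "1100"


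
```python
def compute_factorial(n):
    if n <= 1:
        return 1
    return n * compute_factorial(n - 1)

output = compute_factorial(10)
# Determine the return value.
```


compute_factorial(10)
= 10 * compute_factorial(9)
= 10 * 9 * compute_factorial(8)
= 10 * 9 * 8 * compute_factorial(7)
= 10 * 9 * 8 * 7 * compute_factorial(6)
= 10 * 9 * 8 * 7 * 6 * compute_factorial(5)
= 10 * 9 * 8 * 7 * 6 * 5 * compute_factorial(4)
= 10 * 9 * 8 * 7 * 6 * 5 * 4 * compute_factorial(3)
= 10 * 9 * 8 * 7 * 6 * 5 * 4 * 3 * compute_factorial(2)
= 10 * 9 * 8 * 7 * 6 * 5 * 4 * 3 * 2 * compute_factorial(1)
= 10 * 9 * 8 * 7 * 6 * 5 * 4 * 3 * 2 * 1
= 3628800


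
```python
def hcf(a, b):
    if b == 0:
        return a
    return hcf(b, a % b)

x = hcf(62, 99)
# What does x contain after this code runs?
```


hcf(62, 99)
= hcf(99, 62 % 99) = hcf(99, 62)
= hcf(62, 99 % 62) = hcf(62, 37)
= hcf(37, 62 % 37) = hcf(37, 25)
= hcf(25, 37 % 25) = hcf(25, 12)
= hcf(12, 25 % 12) = hcf(12, 1)
= hcf(1, 12 % 1) = hcf(1, 0)
b == 0, return a = 1


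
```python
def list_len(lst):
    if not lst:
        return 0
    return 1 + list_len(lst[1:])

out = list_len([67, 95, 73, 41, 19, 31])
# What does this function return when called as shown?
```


list_len([67, 95, 73, 41, 19, 31])
= 1 + list_len([95, 73, 41, 19, 31])
= 1 + 1 + list_len([73, 41, 19, 31])
= 1 + 1 + 1 + list_len([41, 19, 31])
= 1 + 1 + 1 + 1 + list_len([19, 31])
= 1 + 1 + 1 + 1 + 1 + list_len([31])
= 1 + 1 + 1 + 1 + 1 + 1 + list_len([])
= 1 + 1 + 1 + 1 + 1 + 1 + 0
= 6


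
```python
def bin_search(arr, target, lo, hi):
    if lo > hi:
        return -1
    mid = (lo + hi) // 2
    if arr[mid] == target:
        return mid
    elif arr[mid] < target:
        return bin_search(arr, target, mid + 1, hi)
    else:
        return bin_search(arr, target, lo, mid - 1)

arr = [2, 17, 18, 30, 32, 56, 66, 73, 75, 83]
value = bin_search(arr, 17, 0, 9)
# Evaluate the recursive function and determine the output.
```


bin_search(arr, 17, 0, 9)
lo=0, hi=9, mid=4, arr[mid]=32
32 > 17, search left half
lo=0, hi=3, mid=1, arr[mid]=17
arr[1] == 17, found at index 1
= 1


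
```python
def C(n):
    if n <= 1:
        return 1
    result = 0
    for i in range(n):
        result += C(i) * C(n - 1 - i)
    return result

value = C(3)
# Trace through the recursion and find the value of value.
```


C(3)
= sum of C(i) * C(3-1-i) for i in 0..2
First compute sub-values bottom-up:
  C(0) = 1, C(1) = 1
  C(2) = 1*1 + 1*1 = 2
Now C(3):
  C(0)*C(2) = 1*2 = 2
  C(1)*C(1) = 1*1 = 1
  C(2)*C(0) = 2*1 = 2
= 2 + 1 + 2
= 5


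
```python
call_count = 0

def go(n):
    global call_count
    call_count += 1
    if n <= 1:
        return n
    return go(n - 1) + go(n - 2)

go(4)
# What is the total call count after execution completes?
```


go(4) calls go(3) and go(2); each non-base call branches into two more.
Let C(k) = total number of calls made by go(k), including the call to go(k) itself.
Base cases: C(0) = 1, C(1) = 1
Recurrence: C(k) = 1 + C(k-1) + C(k-2)
  C(2) = 1 + C(1) + C(0) = 1 + 1 + 1 = 3
  C(3) = 1 + C(2) + C(1) = 1 + 3 + 1 = 5
  C(4) = 1 + C(3) + C(2) = 1 + 5 + 3 = 9
Total calls = C(4) = 9


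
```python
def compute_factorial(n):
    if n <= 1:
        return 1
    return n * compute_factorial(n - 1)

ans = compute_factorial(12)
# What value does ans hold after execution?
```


compute_factorial(12)
= 12 * compute_factorial(11)
= 12 * 11 * compute_factorial(10)
= 12 * 11 * 10 * compute_factorial(9)
= 12 * 11 * 10 * 9 * compute_factorial(8)
= 12 * 11 * 10 * 9 * 8 * compute_factorial(7)
= 12 * 11 * 10 * 9 * 8 * 7 * compute_factorial(6)
= 12 * 11 * 10 * 9 * 8 * 7 * 6 * compute_factorial(5)
= 12 * 11 * 10 * 9 * 8 * 7 * 6 * 5 * compute_factorial(4)
= 12 * 11 * 10 * 9 * 8 * 7 * 6 * 5 * 4 * compute_factorial(3)
= 12 * 11 * 10 * 9 * 8 * 7 * 6 * 5 * 4 * 3 * compute_factorial(2)
= 12 * 11 * 10 * 9 * 8 * 7 * 6 * 5 * 4 * 3 * 2 * compute_factorial(1)
= 12 * 11 * 10 * 9 * 8 * 7 * 6 * 5 * 4 * 3 * 2 * 1
= 479001600


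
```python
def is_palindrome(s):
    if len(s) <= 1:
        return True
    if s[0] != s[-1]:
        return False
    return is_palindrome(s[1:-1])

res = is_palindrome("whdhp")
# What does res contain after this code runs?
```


is_palindrome("whdhp")
"whdhp": s[0]='w' != s[-1]='p' -> False
= False


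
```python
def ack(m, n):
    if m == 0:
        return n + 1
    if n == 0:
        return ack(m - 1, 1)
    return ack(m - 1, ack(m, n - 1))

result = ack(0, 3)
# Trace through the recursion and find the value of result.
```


ack(0, 3)
m == 0: return 3 + 1 = 4
= 4


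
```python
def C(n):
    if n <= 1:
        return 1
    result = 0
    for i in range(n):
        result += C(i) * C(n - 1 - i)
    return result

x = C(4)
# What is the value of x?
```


C(4)
= sum of C(i) * C(4-1-i) for i in 0..3
First compute sub-values bottom-up:
  C(0) = 1, C(1) = 1
  C(2) = 1*1 + 1*1 = 2
  C(3) = 1*2 + 1*1 + 2*1 = 5
Now C(4):
  C(0)*C(3) = 1*5 = 5
  C(1)*C(2) = 1*2 = 2
  C(2)*C(1) = 2*1 = 2
  C(3)*C(0) = 5*1 = 5
= 5 + 2 + 2 + 5
= 14
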